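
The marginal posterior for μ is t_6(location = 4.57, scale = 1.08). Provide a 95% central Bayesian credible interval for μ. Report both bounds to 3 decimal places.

[1.927, 7.213]

The t_6 distribution is symmetric; the 95% interval is 4.57 ± t·1.08 with t_{0.975,6} = 2.447.
Half-width: 2.447 × 1.08 = 2.643.
4.57 − 2.643 = 1.927; 4.57 + 2.643 = 7.213.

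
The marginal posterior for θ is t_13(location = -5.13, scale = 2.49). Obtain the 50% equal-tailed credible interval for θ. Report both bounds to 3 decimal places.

[-6.858, -3.402]

The t_13 distribution is symmetric; the 50% interval is -5.13 ± t·2.49 with t_{0.75,13} = 0.694.
Half-width: 0.694 × 2.49 = 1.728.
-5.13 − 1.728 = -6.858; -5.13 + 1.728 = -3.402.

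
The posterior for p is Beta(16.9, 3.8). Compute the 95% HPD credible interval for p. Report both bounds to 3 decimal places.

The posterior is unimodal and skewed, so the HPD interval has equal density at both endpoints and is the shortest 95% interval.
Solving f(0.653) = f(0.961) with F(0.961) − F(0.653) = 0.95 gives [0.653, 0.961].
For comparison, the equal-tailed interval is [0.628, 0.947]; the HPD is narrower and shifted toward the mode.

[0.653, 0.961]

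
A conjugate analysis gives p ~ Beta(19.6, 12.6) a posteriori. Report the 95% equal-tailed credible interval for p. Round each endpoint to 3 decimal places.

[0.438, 0.767]

Posterior: Beta(19.6, 12.6).
Equal-tailed 95% interval: the 0.025 and 0.975 quantiles of Beta(19.6, 12.6).
Posterior mean ≈ 0.609, SD ≈ 0.085; a Normal approximation gives roughly [0.443, 0.775].
Exact: F⁻¹(0.025) = 0.438; F⁻¹(0.975) = 0.767.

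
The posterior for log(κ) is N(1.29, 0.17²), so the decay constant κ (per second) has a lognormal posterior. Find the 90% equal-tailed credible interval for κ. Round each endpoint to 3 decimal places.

[2.747, 4.805]

On the log scale the 90% interval is 1.29 ± 1.645 × 0.17 = [1.0104, 1.5696].
Exponentiate: [e^1.0104, e^1.5696] = [2.747, 4.805].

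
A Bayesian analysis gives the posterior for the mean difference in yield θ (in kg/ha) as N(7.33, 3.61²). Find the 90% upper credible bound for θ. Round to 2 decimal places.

11.96

Need U with P(θ ≤ U) = 0.90: U = 7.33 + z_{0.1}·3.61.
z = 1.282; U = 7.33 + 1.282 × 3.61 = 11.96.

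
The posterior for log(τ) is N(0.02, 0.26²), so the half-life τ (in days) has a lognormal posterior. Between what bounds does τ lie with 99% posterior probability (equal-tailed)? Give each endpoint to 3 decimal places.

[0.522, 1.993]

On the log scale the 99% interval is 0.02 ± 2.576 × 0.26 = [-0.6497, 0.6897].
Exponentiate: [e^-0.6497, e^0.6897] = [0.522, 1.993].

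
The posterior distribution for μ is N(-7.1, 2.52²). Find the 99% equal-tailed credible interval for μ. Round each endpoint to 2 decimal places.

[-13.59, -0.61]

The posterior is symmetric, so the 99% equal-tailed interval is μ = -7.1 ± z·2.52 with z = 2.576.
Half-width: 2.576 × 2.52 = 6.49.
-7.1 − 6.49 = -13.59; -7.1 + 6.49 = -0.61.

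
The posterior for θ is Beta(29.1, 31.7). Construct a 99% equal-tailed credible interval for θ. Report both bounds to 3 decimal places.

[0.319, 0.641]

Posterior: Beta(29.1, 31.7).
Equal-tailed 99% interval: the 0.005 and 0.995 quantiles of Beta(29.1, 31.7).
Posterior mean ≈ 0.479, SD ≈ 0.064; a Normal approximation gives roughly [0.315, 0.642].
Exact: F⁻¹(0.005) = 0.319; F⁻¹(0.995) = 0.641.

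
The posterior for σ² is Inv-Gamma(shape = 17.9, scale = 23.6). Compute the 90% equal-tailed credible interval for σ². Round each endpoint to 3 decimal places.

[0.930, 2.043]

Inverse-Gamma(17.9, 23.6) quantiles: F⁻¹(0.05) and F⁻¹(0.95).
Equivalently, 1/σ² ~ Gamma(17.9, rate = 23.6); invert its 0.95 and 0.05 quantiles.
Posterior mean ≈ 1.396, SD ≈ 0.350; a Normal approximation gives roughly [0.820, 1.972].
Exact: lower = 0.930; upper = 2.043.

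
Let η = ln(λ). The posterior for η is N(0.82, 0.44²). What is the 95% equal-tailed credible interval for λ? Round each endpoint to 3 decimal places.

[0.959, 5.378]

On the log scale the 95% interval is 0.82 ± 1.960 × 0.44 = [-0.0424, 1.6824].
Exponentiate: [e^-0.0424, e^1.6824] = [0.959, 5.378].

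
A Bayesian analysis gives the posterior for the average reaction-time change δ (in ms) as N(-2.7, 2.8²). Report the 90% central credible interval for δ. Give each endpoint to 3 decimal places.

The posterior is symmetric, so the 90% equal-tailed interval is δ = -2.7 ± z·2.8 with z = 1.645.
Half-width: 1.645 × 2.8 = 4.606.
-2.7 − 4.606 = -7.306; -2.7 + 4.606 = 1.906.

[-7.306, 1.906]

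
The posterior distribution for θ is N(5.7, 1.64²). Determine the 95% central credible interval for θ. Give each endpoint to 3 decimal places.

[2.486, 8.914]

The posterior is symmetric, so the 95% equal-tailed interval is θ = 5.7 ± z·1.64 with z = 1.960.
Half-width: 1.960 × 1.64 = 3.214.
5.7 − 3.214 = 2.486; 5.7 + 3.214 = 8.914.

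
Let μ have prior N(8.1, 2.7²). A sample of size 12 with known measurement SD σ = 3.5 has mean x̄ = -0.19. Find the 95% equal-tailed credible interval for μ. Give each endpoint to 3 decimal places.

[-1.026, 2.683]

Posterior precision = 1/2.7² + 12/3.5² = 0.1372 + 0.9796 = 1.1168, so posterior SD = 0.9463.
Posterior mean = (8.1/2.7² + 12·-0.19/3.5²) / 1.1168 = 0.8283.
Interval: 0.8283 ± 1.960 × 0.9463 → [-1.026, 2.683].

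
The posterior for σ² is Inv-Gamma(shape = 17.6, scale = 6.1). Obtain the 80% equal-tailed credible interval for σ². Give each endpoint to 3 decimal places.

Inverse-Gamma(17.6, 6.1) quantiles: F⁻¹(0.1) and F⁻¹(0.9).
Equivalently, 1/σ² ~ Gamma(17.6, rate = 6.1); invert its 0.9 and 0.1 quantiles.
Posterior mean ≈ 0.367, SD ≈ 0.093; a Normal approximation gives roughly [0.248, 0.487].
Exact: lower = 0.264; upper = 0.489.

[0.264, 0.489]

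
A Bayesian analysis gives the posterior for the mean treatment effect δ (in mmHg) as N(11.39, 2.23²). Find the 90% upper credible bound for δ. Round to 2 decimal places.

Need U with P(δ ≤ U) = 0.90: U = 11.39 + z_{0.1}·2.23.
z = 1.282; U = 11.39 + 1.282 × 2.23 = 14.25.

14.25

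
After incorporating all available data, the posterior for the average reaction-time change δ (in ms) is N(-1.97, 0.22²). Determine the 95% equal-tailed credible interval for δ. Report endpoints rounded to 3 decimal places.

The posterior is symmetric, so the 95% equal-tailed interval is δ = -1.97 ± z·0.22 with z = 1.960.
Half-width: 1.960 × 0.22 = 0.431.
-1.97 − 0.431 = -2.401; -1.97 + 0.431 = -1.539.

[-2.401, -1.539]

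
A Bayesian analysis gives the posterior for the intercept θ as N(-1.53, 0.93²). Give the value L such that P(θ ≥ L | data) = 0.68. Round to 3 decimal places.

Need L with P(θ ≥ L) = 0.68: L = -1.53 − z_{0.32}·0.93.
z = 0.468; L = -1.53 − 0.468 × 0.93 = -1.965.

-1.965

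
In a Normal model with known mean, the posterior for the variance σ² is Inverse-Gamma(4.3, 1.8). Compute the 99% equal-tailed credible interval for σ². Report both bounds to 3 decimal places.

Inverse-Gamma(4.3, 1.8) quantiles: F⁻¹(0.005) and F⁻¹(0.995).
Equivalently, 1/σ² ~ Gamma(4.3, rate = 1.8); invert its 0.995 and 0.005 quantiles.
Posterior mean ≈ 0.545, SD ≈ 0.360; a Normal approximation gives roughly [-0.381, 1.472].
Exact: lower = 0.157; upper = 2.286.

[0.157, 2.286]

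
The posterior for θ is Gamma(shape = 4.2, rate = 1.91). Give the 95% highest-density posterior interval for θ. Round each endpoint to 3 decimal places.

The posterior is unimodal and skewed, so the HPD interval has equal density at both endpoints and is the shortest 95% interval.
Solving f(0.422) = f(4.319) with F(4.319) − F(0.422) = 0.95 gives [0.422, 4.319].
For comparison, the equal-tailed interval is [0.624, 4.747]; the HPD is narrower and shifted toward the mode.

[0.422, 4.319]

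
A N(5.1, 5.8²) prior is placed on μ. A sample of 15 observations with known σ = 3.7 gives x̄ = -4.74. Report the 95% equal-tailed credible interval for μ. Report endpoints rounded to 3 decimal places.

Posterior precision = 1/5.8² + 15/3.7² = 0.0297 + 1.0957 = 1.1254, so posterior SD = 0.9426.
Posterior mean = (5.1/5.8² + 15·-4.74/3.7²) / 1.1254 = -4.4801.
Interval: -4.4801 ± 1.960 × 0.9426 → [-6.328, -2.633].

[-6.328, -2.633]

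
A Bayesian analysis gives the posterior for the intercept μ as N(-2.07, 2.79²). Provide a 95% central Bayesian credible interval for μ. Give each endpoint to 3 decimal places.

The posterior is symmetric, so the 95% equal-tailed interval is μ = -2.07 ± z·2.79 with z = 1.960.
Half-width: 1.960 × 2.79 = 5.468.
-2.07 − 5.468 = -7.538; -2.07 + 5.468 = 3.398.

[-7.538, 3.398]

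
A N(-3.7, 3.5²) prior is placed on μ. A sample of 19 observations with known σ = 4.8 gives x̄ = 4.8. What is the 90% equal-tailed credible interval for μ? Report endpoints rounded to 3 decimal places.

[2.307, 5.762]

Posterior precision = 1/3.5² + 19/4.8² = 0.0816 + 0.8247 = 0.9063, so posterior SD = 1.0504.
Posterior mean = (-3.7/3.5² + 19·4.8/4.8²) / 0.9063 = 4.0344.
Interval: 4.0344 ± 1.645 × 1.0504 → [2.307, 5.762].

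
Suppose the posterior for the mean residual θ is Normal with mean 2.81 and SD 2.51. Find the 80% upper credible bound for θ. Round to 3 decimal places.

4.922

Need U with P(θ ≤ U) = 0.80: U = 2.81 + z_{0.2}·2.51.
z = 0.842; U = 2.81 + 0.842 × 2.51 = 4.922.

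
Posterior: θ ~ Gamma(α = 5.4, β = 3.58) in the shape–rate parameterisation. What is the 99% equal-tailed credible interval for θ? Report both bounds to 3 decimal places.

Posterior: Gamma(shape 5.4, rate 3.58).
Equal-tailed 99% interval: Gamma(5.4, 3.58) quantiles at 0.005 and 0.995.
Posterior mean ≈ 1.508, SD ≈ 0.649; a Normal approximation gives roughly [-0.164, 3.180].
Exact: lower = 0.351; upper = 3.693.

[0.351, 3.693]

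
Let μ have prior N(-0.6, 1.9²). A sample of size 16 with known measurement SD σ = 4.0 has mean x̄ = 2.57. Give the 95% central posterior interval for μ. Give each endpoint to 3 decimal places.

Posterior precision = 1/1.9² + 16/4.0² = 0.2770 + 1.0000 = 1.2770, so posterior SD = 0.8849.
Posterior mean = (-0.6/1.9² + 16·2.57/4.0²) / 1.2770 = 1.8824.
Interval: 1.8824 ± 1.960 × 0.8849 → [0.148, 3.617].

[0.148, 3.617]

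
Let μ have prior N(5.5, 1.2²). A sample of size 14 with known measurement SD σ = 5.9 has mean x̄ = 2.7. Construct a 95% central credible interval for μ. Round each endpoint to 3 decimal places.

Posterior precision = 1/1.2² + 14/5.9² = 0.6944 + 0.4022 = 1.0966, so posterior SD = 0.9549.
Posterior mean = (5.5/1.2² + 14·2.7/5.9²) / 1.0966 = 4.4731.
Interval: 4.4731 ± 1.960 × 0.9549 → [2.601, 6.345].

[2.601, 6.345]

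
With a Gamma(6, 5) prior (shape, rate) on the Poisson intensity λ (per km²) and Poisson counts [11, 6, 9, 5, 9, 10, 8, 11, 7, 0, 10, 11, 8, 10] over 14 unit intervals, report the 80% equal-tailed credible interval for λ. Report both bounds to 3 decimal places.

[5.639, 7.121]

Posterior: Gamma(6+115, 5+14) = Gamma(121, 19) (shape, rate).
Equal-tailed 80% interval: Gamma(121, 19) quantiles at 0.1 and 0.9.
Posterior mean ≈ 6.368, SD ≈ 0.579; a Normal approximation gives roughly [5.626, 7.110].
Exact: lower = 5.639; upper = 7.121.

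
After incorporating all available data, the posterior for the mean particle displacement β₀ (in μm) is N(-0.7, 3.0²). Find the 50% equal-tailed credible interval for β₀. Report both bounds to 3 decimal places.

[-2.723, 1.323]

The posterior is symmetric, so the 50% equal-tailed interval is β₀ = -0.7 ± z·3.0 with z = 0.674.
Half-width: 0.674 × 3.0 = 2.023.
-0.7 − 2.023 = -2.723; -0.7 + 2.023 = 1.323.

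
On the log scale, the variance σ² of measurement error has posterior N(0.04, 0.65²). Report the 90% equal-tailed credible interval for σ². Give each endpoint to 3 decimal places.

On the log scale the 90% interval is 0.04 ± 1.645 × 0.65 = [-1.0292, 1.1092].
Exponentiate: [e^-1.0292, e^1.1092] = [0.357, 3.032].

[0.357, 3.032]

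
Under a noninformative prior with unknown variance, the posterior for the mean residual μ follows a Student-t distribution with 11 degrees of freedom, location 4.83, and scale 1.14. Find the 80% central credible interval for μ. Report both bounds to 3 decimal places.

The t_11 distribution is symmetric; the 80% interval is 4.83 ± t·1.14 with t_{0.9,11} = 1.363.
Half-width: 1.363 × 1.14 = 1.554.
4.83 − 1.554 = 3.276; 4.83 + 1.554 = 6.384.

[3.276, 6.384]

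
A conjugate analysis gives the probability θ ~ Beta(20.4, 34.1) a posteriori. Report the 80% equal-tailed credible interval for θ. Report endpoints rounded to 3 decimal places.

[0.292, 0.459]

Posterior: Beta(20.4, 34.1).
Equal-tailed 80% interval: the 0.1 and 0.9 quantiles of Beta(20.4, 34.1).
Posterior mean ≈ 0.374, SD ≈ 0.065; a Normal approximation gives roughly [0.291, 0.458].
Exact: F⁻¹(0.1) = 0.292; F⁻¹(0.9) = 0.459.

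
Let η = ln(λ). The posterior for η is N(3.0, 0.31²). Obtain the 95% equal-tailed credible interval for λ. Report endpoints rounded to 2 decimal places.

On the log scale the 95% interval is 3.0 ± 1.960 × 0.31 = [2.3924, 3.6076].
Exponentiate: [e^2.3924, e^3.6076] = [10.94, 36.88].

[10.94, 36.88]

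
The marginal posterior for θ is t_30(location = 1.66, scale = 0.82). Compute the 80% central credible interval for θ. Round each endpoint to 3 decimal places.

The t_30 distribution is symmetric; the 80% interval is 1.66 ± t·0.82 with t_{0.9,30} = 1.310.
Half-width: 1.310 × 0.82 = 1.075.
1.66 − 1.075 = 0.585; 1.66 + 1.075 = 2.735.

[0.585, 2.735]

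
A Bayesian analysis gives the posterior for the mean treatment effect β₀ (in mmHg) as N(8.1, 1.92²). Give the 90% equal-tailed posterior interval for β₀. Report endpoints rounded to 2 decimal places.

The posterior is symmetric, so the 90% equal-tailed interval is β₀ = 8.1 ± z·1.92 with z = 1.645.
Half-width: 1.645 × 1.92 = 3.16.
8.1 − 3.16 = 4.94; 8.1 + 3.16 = 11.26.

[4.94, 11.26]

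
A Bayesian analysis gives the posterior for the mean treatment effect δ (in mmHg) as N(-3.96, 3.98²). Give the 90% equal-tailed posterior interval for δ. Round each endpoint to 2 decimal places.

The posterior is symmetric, so the 90% equal-tailed interval is δ = -3.96 ± z·3.98 with z = 1.645.
Half-width: 1.645 × 3.98 = 6.55.
-3.96 − 6.55 = -10.51; -3.96 + 6.55 = 2.59.

[-10.51, 2.59]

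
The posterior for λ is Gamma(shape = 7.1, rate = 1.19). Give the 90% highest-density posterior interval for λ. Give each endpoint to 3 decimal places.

The posterior is unimodal and skewed, so the HPD interval has equal density at both endpoints and is the shortest 90% interval.
Solving f(2.397) = f(9.405) with F(9.405) − F(2.397) = 0.90 gives [2.397, 9.405].
For comparison, the equal-tailed interval is [2.818, 10.062]; the HPD is narrower and shifted toward the mode.

[2.397, 9.405]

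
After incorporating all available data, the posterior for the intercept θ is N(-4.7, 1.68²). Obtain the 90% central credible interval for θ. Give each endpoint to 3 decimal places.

The posterior is symmetric, so the 90% equal-tailed interval is θ = -4.7 ± z·1.68 with z = 1.645.
Half-width: 1.645 × 1.68 = 2.763.
-4.7 − 2.763 = -7.463; -4.7 + 2.763 = -1.937.

[-7.463, -1.937]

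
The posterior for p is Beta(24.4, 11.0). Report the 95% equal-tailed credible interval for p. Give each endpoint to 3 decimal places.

Posterior: Beta(24.4, 11.0).
Equal-tailed 95% interval: the 0.025 and 0.975 quantiles of Beta(24.4, 11.0).
Posterior mean ≈ 0.689, SD ≈ 0.077; a Normal approximation gives roughly [0.539, 0.840].
Exact: F⁻¹(0.025) = 0.530; F⁻¹(0.975) = 0.828.

[0.530, 0.828]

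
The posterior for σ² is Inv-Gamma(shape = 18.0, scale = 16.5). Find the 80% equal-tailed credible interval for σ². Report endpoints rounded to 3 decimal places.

Inverse-Gamma(18.0, 16.5) quantiles: F⁻¹(0.1) and F⁻¹(0.9).
Equivalently, 1/σ² ~ Gamma(18.0, rate = 16.5); invert its 0.9 and 0.1 quantiles.
Posterior mean ≈ 0.971, SD ≈ 0.243; a Normal approximation gives roughly [0.660, 1.282].
Exact: lower = 0.699; upper = 1.287.

[0.699, 1.287]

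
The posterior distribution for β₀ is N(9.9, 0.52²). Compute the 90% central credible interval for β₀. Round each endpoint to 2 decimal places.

[9.04, 10.76]

The posterior is symmetric, so the 90% equal-tailed interval is β₀ = 9.9 ± z·0.52 with z = 1.645.
Half-width: 1.645 × 0.52 = 0.86.
9.9 − 0.86 = 9.04; 9.9 + 0.86 = 10.76.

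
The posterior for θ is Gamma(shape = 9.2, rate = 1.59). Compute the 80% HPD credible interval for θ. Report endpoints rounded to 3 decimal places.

The posterior is unimodal and skewed, so the HPD interval has equal density at both endpoints and is the shortest 80% interval.
Solving f(3.163) = f(7.853) with F(7.853) − F(3.163) = 0.80 gives [3.163, 7.853].
For comparison, the equal-tailed interval is [3.515, 8.326]; the HPD is narrower and shifted toward the mode.

[3.163, 7.853]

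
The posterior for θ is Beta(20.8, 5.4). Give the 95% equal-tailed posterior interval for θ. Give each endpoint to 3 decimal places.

Posterior: Beta(20.8, 5.4).
Equal-tailed 95% interval: the 0.025 and 0.975 quantiles of Beta(20.8, 5.4).
Posterior mean ≈ 0.794, SD ≈ 0.078; a Normal approximation gives roughly [0.642, 0.946].
Exact: F⁻¹(0.025) = 0.623; F⁻¹(0.975) = 0.922.

[0.623, 0.922]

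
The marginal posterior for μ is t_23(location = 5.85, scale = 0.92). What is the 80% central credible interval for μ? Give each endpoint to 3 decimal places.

The t_23 distribution is symmetric; the 80% interval is 5.85 ± t·0.92 with t_{0.9,23} = 1.319.
Half-width: 1.319 × 0.92 = 1.214.
5.85 − 1.214 = 4.636; 5.85 + 1.214 = 7.064.

[4.636, 7.064]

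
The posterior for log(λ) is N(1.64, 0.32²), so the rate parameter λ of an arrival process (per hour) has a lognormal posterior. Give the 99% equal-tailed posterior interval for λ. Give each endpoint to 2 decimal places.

On the log scale the 99% interval is 1.64 ± 2.576 × 0.32 = [0.8157, 2.4643].
Exponentiate: [e^0.8157, e^2.4643] = [2.26, 11.75].

[2.26, 11.75]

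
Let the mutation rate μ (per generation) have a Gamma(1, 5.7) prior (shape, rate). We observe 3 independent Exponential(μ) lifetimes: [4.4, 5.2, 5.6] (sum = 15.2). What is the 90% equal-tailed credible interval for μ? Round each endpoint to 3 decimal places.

Posterior: Gamma(1+3, 5.7+15.2) = Gamma(4, 20.9) (shape, rate).
Equal-tailed 90% interval: Gamma(4, 20.9) quantiles at 0.05 and 0.95.
Posterior mean ≈ 0.191, SD ≈ 0.096; a Normal approximation gives roughly [0.034, 0.349].
Exact: lower = 0.065; upper = 0.371.

[0.065, 0.371]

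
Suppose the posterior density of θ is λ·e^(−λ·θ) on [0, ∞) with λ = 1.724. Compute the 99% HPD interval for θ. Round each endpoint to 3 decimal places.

[0.000, 2.671]

The exponential density is strictly decreasing on [0, ∞), so the HPD interval is anchored at 0: [0, q] with P(θ ≤ q) = 0.99.
q = −ln(1 − 0.99) / 1.724 = 4.6052 / 1.724 = 2.671.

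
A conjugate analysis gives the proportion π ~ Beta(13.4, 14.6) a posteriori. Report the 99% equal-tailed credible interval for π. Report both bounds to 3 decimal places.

Posterior: Beta(13.4, 14.6).
Equal-tailed 99% interval: the 0.005 and 0.995 quantiles of Beta(13.4, 14.6).
Posterior mean ≈ 0.479, SD ≈ 0.093; a Normal approximation gives roughly [0.240, 0.718].
Exact: F⁻¹(0.005) = 0.250; F⁻¹(0.995) = 0.713.

[0.250, 0.713]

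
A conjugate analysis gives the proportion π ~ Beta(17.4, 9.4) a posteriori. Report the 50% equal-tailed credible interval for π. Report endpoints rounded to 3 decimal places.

Posterior: Beta(17.4, 9.4).
Equal-tailed 50% interval: the 0.25 and 0.75 quantiles of Beta(17.4, 9.4).
Posterior mean ≈ 0.649, SD ≈ 0.091; a Normal approximation gives roughly [0.588, 0.710].
Exact: F⁻¹(0.25) = 0.589; F⁻¹(0.75) = 0.714.

[0.589, 0.714]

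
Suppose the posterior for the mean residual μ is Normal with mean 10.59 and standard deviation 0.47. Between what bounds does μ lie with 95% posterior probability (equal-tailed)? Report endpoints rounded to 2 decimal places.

The posterior is symmetric, so the 95% equal-tailed interval is μ = 10.59 ± z·0.47 with z = 1.960.
Half-width: 1.960 × 0.47 = 0.92.
10.59 − 0.92 = 9.67; 10.59 + 0.92 = 11.51.

[9.67, 11.51]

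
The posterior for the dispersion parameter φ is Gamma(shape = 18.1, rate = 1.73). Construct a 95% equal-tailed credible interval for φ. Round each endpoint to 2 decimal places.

Posterior: Gamma(shape 18.1, rate 1.73).
Equal-tailed 95% interval: Gamma(18.1, 1.73) quantiles at 0.025 and 0.975.
Posterior mean ≈ 10.46, SD ≈ 2.46; a Normal approximation gives roughly [5.64, 15.28].
Exact: lower = 6.21; upper = 15.80.

[6.21, 15.80]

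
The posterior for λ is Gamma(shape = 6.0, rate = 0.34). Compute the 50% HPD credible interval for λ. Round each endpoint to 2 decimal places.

The posterior is unimodal and skewed, so the HPD interval has equal density at both endpoints and is the shortest 50% interval.
Solving f(10.64) = f(19.69) with F(19.69) − F(10.64) = 0.50 gives [10.64, 19.69].
For comparison, the equal-tailed interval is [12.41, 21.83]; the HPD is narrower and shifted toward the mode.

[10.64, 19.69]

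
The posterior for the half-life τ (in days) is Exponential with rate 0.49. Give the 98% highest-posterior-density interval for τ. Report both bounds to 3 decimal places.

[0.000, 7.984]

The exponential density is strictly decreasing on [0, ∞), so the HPD interval is anchored at 0: [0, q] with P(τ ≤ q) = 0.98.
q = −ln(1 − 0.98) / 0.49 = 3.9120 / 0.49 = 7.984.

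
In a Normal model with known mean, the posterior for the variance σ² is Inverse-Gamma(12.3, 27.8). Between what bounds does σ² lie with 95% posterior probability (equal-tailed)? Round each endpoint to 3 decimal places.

[1.385, 4.333]

Inverse-Gamma(12.3, 27.8) quantiles: F⁻¹(0.025) and F⁻¹(0.975).
Equivalently, 1/σ² ~ Gamma(12.3, rate = 27.8); invert its 0.975 and 0.025 quantiles.
Posterior mean ≈ 2.460, SD ≈ 0.767; a Normal approximation gives roughly [0.958, 3.963].
Exact: lower = 1.385; upper = 4.333.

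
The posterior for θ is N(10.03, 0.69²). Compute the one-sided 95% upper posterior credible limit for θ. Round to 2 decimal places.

Need U with P(θ ≤ U) = 0.95: U = 10.03 + z_{0.05}·0.69.
z = 1.645; U = 10.03 + 1.645 × 0.69 = 11.16.

11.16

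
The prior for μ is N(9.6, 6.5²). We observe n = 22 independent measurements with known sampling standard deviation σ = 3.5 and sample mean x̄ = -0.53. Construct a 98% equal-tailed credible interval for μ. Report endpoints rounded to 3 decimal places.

Posterior precision = 1/6.5² + 22/3.5² = 0.0237 + 1.7959 = 1.8196, so posterior SD = 0.7413.
Posterior mean = (9.6/6.5² + 22·-0.53/3.5²) / 1.8196 = -0.3982.
Interval: -0.3982 ± 2.326 × 0.7413 → [-2.123, 1.326].

[-2.123, 1.326]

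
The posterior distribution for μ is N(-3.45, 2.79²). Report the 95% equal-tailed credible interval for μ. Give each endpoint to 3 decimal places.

[-8.918, 2.018]

The posterior is symmetric, so the 95% equal-tailed interval is μ = -3.45 ± z·2.79 with z = 1.960.
Half-width: 1.960 × 2.79 = 5.468.
-3.45 − 5.468 = -8.918; -3.45 + 5.468 = 2.018.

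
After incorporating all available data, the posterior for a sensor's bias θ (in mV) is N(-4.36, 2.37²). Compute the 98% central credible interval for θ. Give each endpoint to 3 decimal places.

The posterior is symmetric, so the 98% equal-tailed interval is θ = -4.36 ± z·2.37 with z = 2.326.
Half-width: 2.326 × 2.37 = 5.513.
-4.36 − 5.513 = -9.873; -4.36 + 5.513 = 1.153.

[-9.873, 1.153]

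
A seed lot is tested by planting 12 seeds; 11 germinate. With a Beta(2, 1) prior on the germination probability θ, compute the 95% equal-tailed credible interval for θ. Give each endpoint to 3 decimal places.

[0.661, 0.982]

Posterior: Beta(2+11, 1+1) = Beta(13, 2).
Equal-tailed 95% interval: the 0.025 and 0.975 quantiles of Beta(13, 2).
Posterior mean ≈ 0.867, SD ≈ 0.085; a Normal approximation gives roughly [0.700, 1.033].
Exact: F⁻¹(0.025) = 0.661; F⁻¹(0.975) = 0.982.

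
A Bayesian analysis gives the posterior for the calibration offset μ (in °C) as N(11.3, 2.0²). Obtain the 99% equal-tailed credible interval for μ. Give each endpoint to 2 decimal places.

The posterior is symmetric, so the 99% equal-tailed interval is μ = 11.3 ± z·2.0 with z = 2.576.
Half-width: 2.576 × 2.0 = 5.15.
11.3 − 5.15 = 6.15; 11.3 + 5.15 = 16.45.

[6.15, 16.45]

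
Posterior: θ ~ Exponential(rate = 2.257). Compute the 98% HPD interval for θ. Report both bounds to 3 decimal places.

The exponential density is strictly decreasing on [0, ∞), so the HPD interval is anchored at 0: [0, q] with P(θ ≤ q) = 0.98.
q = −ln(1 − 0.98) / 2.257 = 3.9120 / 2.257 = 1.733.

[0.000, 1.733]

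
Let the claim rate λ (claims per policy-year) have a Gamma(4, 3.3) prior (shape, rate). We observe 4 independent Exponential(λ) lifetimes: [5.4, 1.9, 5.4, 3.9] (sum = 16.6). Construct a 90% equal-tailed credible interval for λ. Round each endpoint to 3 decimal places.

[0.200, 0.661]

Posterior: Gamma(4+4, 3.3+16.6) = Gamma(8, 19.9) (shape, rate).
Equal-tailed 90% interval: Gamma(8, 19.9) quantiles at 0.05 and 0.95.
Posterior mean ≈ 0.402, SD ≈ 0.142; a Normal approximation gives roughly [0.168, 0.636].
Exact: lower = 0.200; upper = 0.661.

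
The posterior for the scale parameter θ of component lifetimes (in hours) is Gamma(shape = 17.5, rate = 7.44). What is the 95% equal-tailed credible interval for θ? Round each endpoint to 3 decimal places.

Posterior: Gamma(shape 17.5, rate 7.44).
Equal-tailed 95% interval: Gamma(17.5, 7.44) quantiles at 0.025 and 0.975.
Posterior mean ≈ 2.352, SD ≈ 0.562; a Normal approximation gives roughly [1.250, 3.454].
Exact: lower = 1.382; upper = 3.575.

[1.382, 3.575]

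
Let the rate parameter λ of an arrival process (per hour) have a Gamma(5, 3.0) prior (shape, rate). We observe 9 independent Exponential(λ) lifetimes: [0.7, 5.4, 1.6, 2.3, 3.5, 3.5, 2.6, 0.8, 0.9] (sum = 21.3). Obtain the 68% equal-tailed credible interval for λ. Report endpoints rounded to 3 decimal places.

Posterior: Gamma(5+9, 3.0+21.3) = Gamma(14, 24.3) (shape, rate).
Equal-tailed 68% interval: Gamma(14, 24.3) quantiles at 0.16 and 0.84.
Posterior mean ≈ 0.576, SD ≈ 0.154; a Normal approximation gives roughly [0.423, 0.729].
Exact: lower = 0.425; upper = 0.727.

[0.425, 0.727]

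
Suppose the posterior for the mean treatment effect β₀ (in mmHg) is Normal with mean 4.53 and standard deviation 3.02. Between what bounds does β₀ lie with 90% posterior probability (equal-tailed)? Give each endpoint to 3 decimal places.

[-0.437, 9.497]

The posterior is symmetric, so the 90% equal-tailed interval is β₀ = 4.53 ± z·3.02 with z = 1.645.
Half-width: 1.645 × 3.02 = 4.967.
4.53 − 4.967 = -0.437; 4.53 + 4.967 = 9.497.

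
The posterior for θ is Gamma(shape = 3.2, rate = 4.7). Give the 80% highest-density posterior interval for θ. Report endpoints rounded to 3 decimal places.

[0.163, 1.021]

The posterior is unimodal and skewed, so the HPD interval has equal density at both endpoints and is the shortest 80% interval.
Solving f(0.163) = f(1.021) with F(1.021) − F(0.163) = 0.80 gives [0.163, 1.021].
For comparison, the equal-tailed interval is [0.261, 1.191]; the HPD is narrower and shifted toward the mode.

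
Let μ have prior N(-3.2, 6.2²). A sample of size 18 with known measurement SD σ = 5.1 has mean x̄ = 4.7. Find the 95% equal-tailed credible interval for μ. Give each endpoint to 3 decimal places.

Posterior precision = 1/6.2² + 18/5.1² = 0.0260 + 0.6920 = 0.7181, so posterior SD = 1.1801.
Posterior mean = (-3.2/6.2² + 18·4.7/5.1²) / 0.7181 = 4.4138.
Interval: 4.4138 ± 1.960 × 1.1801 → [2.101, 6.727].

[2.101, 6.727]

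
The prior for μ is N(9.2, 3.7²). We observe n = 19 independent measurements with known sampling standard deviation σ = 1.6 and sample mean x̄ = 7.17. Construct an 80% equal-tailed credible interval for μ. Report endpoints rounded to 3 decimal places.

Posterior precision = 1/3.7² + 19/1.6² = 0.0730 + 7.4219 = 7.4949, so posterior SD = 0.3653.
Posterior mean = (9.2/3.7² + 19·7.17/1.6²) / 7.4949 = 7.1898.
Interval: 7.1898 ± 1.282 × 0.3653 → [6.722, 7.658].

[6.722, 7.658]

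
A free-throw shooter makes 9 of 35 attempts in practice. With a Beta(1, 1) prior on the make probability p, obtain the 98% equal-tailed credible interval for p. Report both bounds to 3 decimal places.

Posterior: Beta(1+9, 1+26) = Beta(10, 27).
Equal-tailed 98% interval: the 0.01 and 0.99 quantiles of Beta(10, 27).
Posterior mean ≈ 0.270, SD ≈ 0.072; a Normal approximation gives roughly [0.103, 0.438].
Exact: F⁻¹(0.01) = 0.124; F⁻¹(0.99) = 0.453.

[0.124, 0.453]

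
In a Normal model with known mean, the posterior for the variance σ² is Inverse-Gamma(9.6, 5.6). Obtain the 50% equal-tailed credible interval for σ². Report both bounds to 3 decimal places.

Inverse-Gamma(9.6, 5.6) quantiles: F⁻¹(0.25) and F⁻¹(0.75).
Equivalently, 1/σ² ~ Gamma(9.6, rate = 5.6); invert its 0.75 and 0.25 quantiles.
Posterior mean ≈ 0.651, SD ≈ 0.236; a Normal approximation gives roughly [0.492, 0.810].
Exact: lower = 0.488; upper = 0.760.

[0.488, 0.760]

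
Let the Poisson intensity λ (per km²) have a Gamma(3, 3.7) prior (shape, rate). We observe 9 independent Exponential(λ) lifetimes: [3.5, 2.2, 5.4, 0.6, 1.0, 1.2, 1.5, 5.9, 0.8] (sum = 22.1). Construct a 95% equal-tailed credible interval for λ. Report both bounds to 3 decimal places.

Posterior: Gamma(3+9, 3.7+22.1) = Gamma(12, 25.8) (shape, rate).
Equal-tailed 95% interval: Gamma(12, 25.8) quantiles at 0.025 and 0.975.
Posterior mean ≈ 0.465, SD ≈ 0.134; a Normal approximation gives roughly [0.202, 0.728].
Exact: lower = 0.240; upper = 0.763.

[0.240, 0.763]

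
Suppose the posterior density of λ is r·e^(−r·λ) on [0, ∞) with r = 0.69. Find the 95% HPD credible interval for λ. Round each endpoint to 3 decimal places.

The exponential density is strictly decreasing on [0, ∞), so the HPD interval is anchored at 0: [0, q] with P(λ ≤ q) = 0.95.
q = −ln(1 − 0.95) / 0.69 = 2.9957 / 0.69 = 4.342.

[0.000, 4.342]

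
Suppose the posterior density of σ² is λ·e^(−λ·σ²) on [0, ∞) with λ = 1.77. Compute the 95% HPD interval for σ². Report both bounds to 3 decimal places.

[0.000, 1.693]

The exponential density is strictly decreasing on [0, ∞), so the HPD interval is anchored at 0: [0, q] with P(σ² ≤ q) = 0.95.
q = −ln(1 − 0.95) / 1.77 = 2.9957 / 1.77 = 1.693.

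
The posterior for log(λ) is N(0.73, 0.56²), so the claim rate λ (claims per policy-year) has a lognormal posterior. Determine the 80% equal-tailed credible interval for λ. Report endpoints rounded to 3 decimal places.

[1.012, 4.253]

On the log scale the 80% interval is 0.73 ± 1.282 × 0.56 = [0.0123, 1.4477].
Exponentiate: [e^0.0123, e^1.4477] = [1.012, 4.253].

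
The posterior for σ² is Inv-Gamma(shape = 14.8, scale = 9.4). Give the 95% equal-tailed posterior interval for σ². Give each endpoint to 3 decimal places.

Inverse-Gamma(14.8, 9.4) quantiles: F⁻¹(0.025) and F⁻¹(0.975).
Equivalently, 1/σ² ~ Gamma(14.8, rate = 9.4); invert its 0.975 and 0.025 quantiles.
Posterior mean ≈ 0.681, SD ≈ 0.190; a Normal approximation gives roughly [0.308, 1.054].
Exact: lower = 0.405; upper = 1.140.

[0.405, 1.140]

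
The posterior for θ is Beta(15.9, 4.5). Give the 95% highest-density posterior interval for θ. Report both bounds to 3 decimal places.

The posterior is unimodal and skewed, so the HPD interval has equal density at both endpoints and is the shortest 95% interval.
Solving f(0.603) = f(0.940) with F(0.940) − F(0.603) = 0.95 gives [0.603, 0.940].
For comparison, the equal-tailed interval is [0.581, 0.926]; the HPD is narrower and shifted toward the mode.

[0.603, 0.940]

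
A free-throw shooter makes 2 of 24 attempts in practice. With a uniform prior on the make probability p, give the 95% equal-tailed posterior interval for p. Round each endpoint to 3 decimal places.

Posterior: Beta(1+2, 1+22) = Beta(3, 23).
Equal-tailed 95% interval: the 0.025 and 0.975 quantiles of Beta(3, 23).
Posterior mean ≈ 0.115, SD ≈ 0.061; a Normal approximation gives roughly [-0.005, 0.236].
Exact: F⁻¹(0.025) = 0.025; F⁻¹(0.975) = 0.260.

[0.025, 0.260]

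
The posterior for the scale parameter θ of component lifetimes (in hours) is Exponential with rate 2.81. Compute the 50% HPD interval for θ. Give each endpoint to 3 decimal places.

[0.000, 0.247]

The exponential density is strictly decreasing on [0, ∞), so the HPD interval is anchored at 0: [0, q] with P(θ ≤ q) = 0.50.
q = −ln(1 − 0.50) / 2.81 = 0.6931 / 2.81 = 0.247.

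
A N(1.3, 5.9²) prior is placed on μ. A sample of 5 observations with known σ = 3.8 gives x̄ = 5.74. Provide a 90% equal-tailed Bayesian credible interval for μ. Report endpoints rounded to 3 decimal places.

Posterior precision = 1/5.9² + 5/3.8² = 0.0287 + 0.3463 = 0.3750, so posterior SD = 1.6330.
Posterior mean = (1.3/5.9² + 5·5.74/3.8²) / 0.3750 = 5.3999.
Interval: 5.3999 ± 1.645 × 1.6330 → [2.714, 8.086].

[2.714, 8.086]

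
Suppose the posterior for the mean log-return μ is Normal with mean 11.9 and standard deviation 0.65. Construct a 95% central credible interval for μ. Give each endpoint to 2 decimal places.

The posterior is symmetric, so the 95% equal-tailed interval is μ = 11.9 ± z·0.65 with z = 1.960.
Half-width: 1.960 × 0.65 = 1.27.
11.9 − 1.27 = 10.63; 11.9 + 1.27 = 13.17.

[10.63, 13.17]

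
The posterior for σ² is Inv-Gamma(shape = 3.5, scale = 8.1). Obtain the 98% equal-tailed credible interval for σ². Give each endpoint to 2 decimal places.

[0.88, 13.07]

Inverse-Gamma(3.5, 8.1) quantiles: F⁻¹(0.01) and F⁻¹(0.99).
Equivalently, 1/σ² ~ Gamma(3.5, rate = 8.1); invert its 0.99 and 0.01 quantiles.
Posterior mean ≈ 3.24, SD ≈ 2.65; a Normal approximation gives roughly [-2.91, 9.39].
Exact: lower = 0.88; upper = 13.07.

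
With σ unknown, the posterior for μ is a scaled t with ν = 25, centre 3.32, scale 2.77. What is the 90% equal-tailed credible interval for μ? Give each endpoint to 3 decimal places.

[-1.412, 8.052]

The t_25 distribution is symmetric; the 90% interval is 3.32 ± t·2.77 with t_{0.95,25} = 1.708.
Half-width: 1.708 × 2.77 = 4.732.
3.32 − 4.732 = -1.412; 3.32 + 4.732 = 8.052.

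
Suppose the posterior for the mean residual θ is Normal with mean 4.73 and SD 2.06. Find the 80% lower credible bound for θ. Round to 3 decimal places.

Need L with P(θ ≥ L) = 0.80: L = 4.73 − z_{0.2}·2.06.
z = 0.842; L = 4.73 − 0.842 × 2.06 = 2.996.

2.996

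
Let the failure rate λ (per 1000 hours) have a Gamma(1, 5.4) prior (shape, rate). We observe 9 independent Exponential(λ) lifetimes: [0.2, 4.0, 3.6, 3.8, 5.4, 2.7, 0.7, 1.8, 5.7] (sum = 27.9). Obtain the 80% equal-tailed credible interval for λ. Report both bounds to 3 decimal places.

Posterior: Gamma(1+9, 5.4+27.9) = Gamma(10, 33.3) (shape, rate).
Equal-tailed 80% interval: Gamma(10, 33.3) quantiles at 0.1 and 0.9.
Posterior mean ≈ 0.300, SD ≈ 0.095; a Normal approximation gives roughly [0.179, 0.422].
Exact: lower = 0.187; upper = 0.427.

[0.187, 0.427]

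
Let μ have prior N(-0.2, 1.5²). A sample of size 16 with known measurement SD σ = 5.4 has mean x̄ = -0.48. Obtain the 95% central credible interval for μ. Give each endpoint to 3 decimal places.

[-2.321, 1.612]

Posterior precision = 1/1.5² + 16/5.4² = 0.4444 + 0.5487 = 0.9931, so posterior SD = 1.0034.
Posterior mean = (-0.2/1.5² + 16·-0.48/5.4²) / 0.9931 = -0.3547.
Interval: -0.3547 ± 1.960 × 1.0034 → [-2.321, 1.612].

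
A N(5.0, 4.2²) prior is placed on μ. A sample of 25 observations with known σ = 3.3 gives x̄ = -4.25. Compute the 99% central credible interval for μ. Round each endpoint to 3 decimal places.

Posterior precision = 1/4.2² + 25/3.3² = 0.0567 + 2.2957 = 2.3524, so posterior SD = 0.6520.
Posterior mean = (5.0/4.2² + 25·-4.25/3.3²) / 2.3524 = -4.0271.
Interval: -4.0271 ± 2.576 × 0.6520 → [-5.707, -2.348].

[-5.707, -2.348]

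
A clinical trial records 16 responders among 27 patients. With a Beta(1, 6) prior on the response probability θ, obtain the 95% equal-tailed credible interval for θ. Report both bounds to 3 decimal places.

Posterior: Beta(1+16, 6+11) = Beta(17, 17).
Equal-tailed 95% interval: the 0.025 and 0.975 quantiles of Beta(17, 17).
Posterior mean ≈ 0.500, SD ≈ 0.085; a Normal approximation gives roughly [0.334, 0.666].
Exact: F⁻¹(0.025) = 0.335; F⁻¹(0.975) = 0.665.

[0.335, 0.665]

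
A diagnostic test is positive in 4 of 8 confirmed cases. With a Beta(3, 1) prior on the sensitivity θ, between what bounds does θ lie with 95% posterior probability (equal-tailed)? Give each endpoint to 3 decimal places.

Posterior: Beta(3+4, 1+4) = Beta(7, 5).
Equal-tailed 95% interval: the 0.025 and 0.975 quantiles of Beta(7, 5).
Posterior mean ≈ 0.583, SD ≈ 0.137; a Normal approximation gives roughly [0.315, 0.851].
Exact: F⁻¹(0.025) = 0.308; F⁻¹(0.975) = 0.833.

[0.308, 0.833]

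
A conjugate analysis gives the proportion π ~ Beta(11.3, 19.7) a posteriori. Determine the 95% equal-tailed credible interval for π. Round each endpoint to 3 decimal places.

Posterior: Beta(11.3, 19.7).
Equal-tailed 95% interval: the 0.025 and 0.975 quantiles of Beta(11.3, 19.7).
Posterior mean ≈ 0.365, SD ≈ 0.085; a Normal approximation gives roughly [0.198, 0.531].
Exact: F⁻¹(0.025) = 0.207; F⁻¹(0.975) = 0.538.

[0.207, 0.538]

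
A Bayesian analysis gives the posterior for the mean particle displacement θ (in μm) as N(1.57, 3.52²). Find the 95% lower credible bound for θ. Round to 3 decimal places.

-4.220

Need L with P(θ ≥ L) = 0.95: L = 1.57 − z_{0.05}·3.52.
z = 1.645; L = 1.57 − 1.645 × 3.52 = -4.220.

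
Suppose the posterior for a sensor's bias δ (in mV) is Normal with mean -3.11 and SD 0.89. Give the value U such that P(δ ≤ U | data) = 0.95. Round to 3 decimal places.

-1.646

Need U with P(δ ≤ U) = 0.95: U = -3.11 + z_{0.05}·0.89.
z = 1.645; U = -3.11 + 1.645 × 0.89 = -1.646.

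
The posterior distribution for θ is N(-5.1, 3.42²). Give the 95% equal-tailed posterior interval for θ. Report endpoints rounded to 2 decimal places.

[-11.80, 1.60]

The posterior is symmetric, so the 95% equal-tailed interval is θ = -5.1 ± z·3.42 with z = 1.960.
Half-width: 1.960 × 3.42 = 6.70.
-5.1 − 6.70 = -11.80; -5.1 + 6.70 = 1.60.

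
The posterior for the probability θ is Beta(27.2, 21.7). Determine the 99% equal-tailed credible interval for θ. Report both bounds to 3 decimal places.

[0.374, 0.730]

Posterior: Beta(27.2, 21.7).
Equal-tailed 99% interval: the 0.005 and 0.995 quantiles of Beta(27.2, 21.7).
Posterior mean ≈ 0.556, SD ≈ 0.070; a Normal approximation gives roughly [0.375, 0.737].
Exact: F⁻¹(0.005) = 0.374; F⁻¹(0.995) = 0.730.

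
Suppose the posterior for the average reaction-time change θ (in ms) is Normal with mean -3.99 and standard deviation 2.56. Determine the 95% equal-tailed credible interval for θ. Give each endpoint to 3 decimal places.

[-9.008, 1.028]

The posterior is symmetric, so the 95% equal-tailed interval is θ = -3.99 ± z·2.56 with z = 1.960.
Half-width: 1.960 × 2.56 = 5.018.
-3.99 − 5.018 = -9.008; -3.99 + 5.018 = 1.028.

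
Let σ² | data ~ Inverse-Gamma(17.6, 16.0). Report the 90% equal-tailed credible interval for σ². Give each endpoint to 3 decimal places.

[0.639, 1.414]

Inverse-Gamma(17.6, 16.0) quantiles: F⁻¹(0.05) and F⁻¹(0.95).
Equivalently, 1/σ² ~ Gamma(17.6, rate = 16.0); invert its 0.95 and 0.05 quantiles.
Posterior mean ≈ 0.964, SD ≈ 0.244; a Normal approximation gives roughly [0.562, 1.365].
Exact: lower = 0.639; upper = 1.414.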